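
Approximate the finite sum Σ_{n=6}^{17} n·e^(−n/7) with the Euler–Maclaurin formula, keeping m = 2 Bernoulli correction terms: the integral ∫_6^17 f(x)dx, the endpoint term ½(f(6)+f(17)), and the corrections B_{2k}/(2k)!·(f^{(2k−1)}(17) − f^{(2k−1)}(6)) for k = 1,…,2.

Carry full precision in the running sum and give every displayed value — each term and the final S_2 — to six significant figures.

∫_6^17 x·e^(−x/7) dx evaluates to 23.8066.
½[f(6) + f(17)] = ½[2.54624 + 1.49877] = 2.02250.
So far: 25.8291.
k=1: B_{2}/(2)! × [f^{(1)}(17) − f^{(1)}(6)] = 1/12 × (-0.125947 − 0.0606247) = -0.0155476.
Partial sum through k=1: 25.8136.
k=2: B_{4}/(4)! × [f^{(3)}(17) − f^{(3)}(6)] = −1/720 × (0.00102814 − 0.0185586) = 2.43478e-05.

S_2 ≈ 25.8136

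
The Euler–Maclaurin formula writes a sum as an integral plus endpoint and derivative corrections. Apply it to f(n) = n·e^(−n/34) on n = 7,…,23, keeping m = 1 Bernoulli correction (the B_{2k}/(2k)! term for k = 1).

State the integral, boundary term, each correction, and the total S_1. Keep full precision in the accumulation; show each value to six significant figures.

S_1 ≈ 157.977

The integral term ∫_7^23 x·e^(−x/34) dx = 149.322.
Boundary: ½(f(7) + f(23)) = ½(5.69750 + 11.6934) = 8.69545.
Running total after boundary: 158.017.
Correction k=1: B_{2}/2! · (f^{(1)}(23) − f^{(1)}(7)) = 1/12 · (0.164485 − 0.646355) = -0.0401559.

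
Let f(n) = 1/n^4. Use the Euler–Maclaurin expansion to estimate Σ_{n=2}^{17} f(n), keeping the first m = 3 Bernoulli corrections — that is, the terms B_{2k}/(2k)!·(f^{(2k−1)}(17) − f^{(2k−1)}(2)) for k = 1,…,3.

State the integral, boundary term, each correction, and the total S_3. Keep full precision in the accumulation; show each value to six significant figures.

S_3 ≈ 0.0824032

∫_2^17 1/x^4 dx evaluates to 0.0415988.
Endpoint term: (f(2) + f(17))/2 = (0.0625000 + 1.19730e-05)/2 = 0.0312560.
Integral + boundary = 0.0728548.
Order-1 term: 1/12 · (-2.81719e-06 − (-0.125000)) = 0.0104164.
After k=1: 0.0832712.
Order-2 term: −1/720 · (-2.92441e-07 − (-0.937500)) = -0.00130208.
After k=2: 0.0819692.
Order-3 term: 1/30240 · (-5.66668e-08 − (-13.1250)) = 0.000434028.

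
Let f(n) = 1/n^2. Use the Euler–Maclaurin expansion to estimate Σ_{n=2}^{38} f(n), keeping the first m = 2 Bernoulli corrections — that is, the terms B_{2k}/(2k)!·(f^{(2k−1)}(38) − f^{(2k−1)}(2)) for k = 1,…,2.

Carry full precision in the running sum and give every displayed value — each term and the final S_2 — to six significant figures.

Integral: ∫_2^38 1/x^2 dx = 0.473684.
Endpoint term: (f(2) + f(38))/2 = (0.250000 + 0.000692521)/2 = 0.125346.
So far: 0.599030.
Correction k=1: B_{2}/2! · (f^{(1)}(38) − f^{(1)}(2)) = 1/12 · (-3.64485e-05 − (-0.250000)) = 0.0208303.
Running total after k=1: 0.619861.
Correction k=2: B_{4}/4! · (f^{(3)}(38) − f^{(3)}(2)) = −1/720 · (-3.02896e-07 − (-0.750000)) = -0.00104167.

S_2 ≈ 0.618819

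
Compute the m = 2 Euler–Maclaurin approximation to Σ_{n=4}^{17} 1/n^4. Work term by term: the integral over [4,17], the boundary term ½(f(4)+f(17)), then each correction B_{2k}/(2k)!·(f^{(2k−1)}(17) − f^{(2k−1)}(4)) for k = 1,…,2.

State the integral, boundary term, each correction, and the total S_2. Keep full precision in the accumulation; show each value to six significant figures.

S_2 ≈ 0.00741471

Integral: ∫_4^17 1/x^4 dx = 0.00514049.
Endpoint term: (f(4) + f(17))/2 = (0.00390625 + 1.19730e-05)/2 = 0.00195911.
So far: 0.00709960.
Order-1 term: 1/12 · (-2.81719e-06 − (-0.00390625)) = 0.000325286.
After k=1: 0.00742488.
Order-2 term: −1/720 · (-2.92441e-07 − (-0.00732422)) = -1.01721e-05.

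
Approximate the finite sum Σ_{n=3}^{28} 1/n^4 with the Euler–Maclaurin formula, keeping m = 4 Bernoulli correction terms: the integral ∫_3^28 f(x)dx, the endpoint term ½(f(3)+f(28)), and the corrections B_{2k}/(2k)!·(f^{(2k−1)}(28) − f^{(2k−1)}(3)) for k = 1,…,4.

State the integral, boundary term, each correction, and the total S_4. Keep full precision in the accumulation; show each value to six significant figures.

S_4 ≈ 0.0198081

The integral term ∫_3^28 1/x^4 dx = 0.0123305.
Endpoint term: (f(3) + f(28))/2 = (0.0123457 + 1.62693e-06)/2 = 0.00617365.
Integral + boundary = 0.0185041.
Order-1 term: 1/12 · (-2.32418e-07 − (-0.0164609)) = 0.00137172.
Running total after k=1: 0.0198759.
Order-2 term: −1/720 · (-8.89355e-09 − (-0.0548697)) = -7.62079e-05.
Running total after k=2: 0.0197997.
Order-3 term: 1/30240 · (-6.35253e-10 − (-0.341411)) = 1.12901e-05.
Running total after k=3: 0.0198110.
Order-4 term: −1/1209600 · (-7.29245e-11 − (-3.41411)) = -2.82251e-06.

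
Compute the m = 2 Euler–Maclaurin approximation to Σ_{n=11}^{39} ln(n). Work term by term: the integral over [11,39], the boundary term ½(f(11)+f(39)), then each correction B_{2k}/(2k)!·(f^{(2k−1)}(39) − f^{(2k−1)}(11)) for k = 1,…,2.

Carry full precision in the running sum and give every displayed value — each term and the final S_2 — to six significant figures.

∫_11^39 ln(x) dx evaluates to 88.5021.
½[f(11) + f(39)] = ½[2.39790 + 3.66356] = 3.03073.
Running total after boundary: 91.5328.
Correction k=1: B_{2}/2! · (f^{(1)}(39) − f^{(1)}(11)) = 1/12 · (0.0256410 − 0.0909091) = -0.00543901.
After k=1: 91.5273.
Correction k=2: B_{4}/4! · (f^{(3)}(39) − f^{(3)}(11)) = −1/720 · (3.37160e-05 − 0.00150263) = 2.04016e-06.

S_2 ≈ 91.5273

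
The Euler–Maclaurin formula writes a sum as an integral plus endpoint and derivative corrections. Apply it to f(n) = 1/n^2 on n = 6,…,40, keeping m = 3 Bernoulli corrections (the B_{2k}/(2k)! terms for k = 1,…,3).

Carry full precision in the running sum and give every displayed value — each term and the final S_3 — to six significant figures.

S_3 ≈ 0.156633

∫_6^40 1/x^2 dx evaluates to 0.141667.
½[f(6) + f(40)] = ½[0.0277778 + 0.000625000] = 0.0142014.
Integral + boundary = 0.155868.
Correction k=1: B_{2}/2! · (f^{(1)}(40) − f^{(1)}(6)) = 1/12 · (-3.12500e-05 − (-0.00925926)) = 0.000769001.
Partial sum through k=1: 0.156637.
Correction k=2: B_{4}/4! · (f^{(3)}(40) − f^{(3)}(6)) = −1/720 · (-2.34375e-07 − (-0.00308642)) = -4.28637e-06.
Partial sum through k=2: 0.156633.
Correction k=3: B_{6}/6! · (f^{(5)}(40) − f^{(5)}(6)) = 1/30240 · (-4.39453e-09 − (-0.00257202)) = 8.50533e-08.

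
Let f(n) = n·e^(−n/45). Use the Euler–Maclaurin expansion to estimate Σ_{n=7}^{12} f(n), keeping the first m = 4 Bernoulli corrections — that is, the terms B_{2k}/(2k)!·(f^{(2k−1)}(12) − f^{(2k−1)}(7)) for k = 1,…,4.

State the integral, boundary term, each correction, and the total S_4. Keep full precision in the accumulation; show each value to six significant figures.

∫_7^12 x·e^(−x/45) dx evaluates to 38.2923.
½[f(7) + f(12)] = ½[5.99158 + 9.19114] = 7.59136.
Integral + boundary = 45.8837.
Correction k=1: B_{2}/2! · (f^{(1)}(12) − f^{(1)}(7)) = 1/12 · (0.561681 − 0.722793) = -0.0134260.
Running total after k=1: 45.8702.
Correction k=2: B_{4}/4! · (f^{(3)}(12) − f^{(3)}(7)) = −1/720 · (0.00103385 − 0.00120231) = 2.33975e-07.
Running total after k=2: 45.8702.
Correction k=3: B_{6}/6! · (f^{(5)}(12) − f^{(5)}(7)) = 1/30240 · (8.84108e-07 − 1.01120e-06) = -4.20278e-12.
Running total after k=3: 45.8702.
Correction k=4: B_{8}/8! · (f^{(7)}(12) − f^{(7)}(7)) = −1/1209600 · (6.21074e-10 − 7.05515e-10) = 6.98092e-17.

S_4 ≈ 45.8702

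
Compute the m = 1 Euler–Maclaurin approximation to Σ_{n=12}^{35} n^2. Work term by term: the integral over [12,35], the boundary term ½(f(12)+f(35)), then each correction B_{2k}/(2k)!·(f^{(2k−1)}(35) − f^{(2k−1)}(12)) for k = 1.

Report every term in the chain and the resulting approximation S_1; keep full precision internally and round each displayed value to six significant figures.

∫_12^35 x^2 dx evaluates to 13715.7.
½[f(12) + f(35)] = ½[144.000 + 1225.00] = 684.500.
Running total after boundary: 14400.2.
Correction k=1: B_{2}/2! · (f^{(1)}(35) − f^{(1)}(12)) = 1/12 · (70.0000 − 24.0000) = 3.83333.

S_1 ≈ 14404.0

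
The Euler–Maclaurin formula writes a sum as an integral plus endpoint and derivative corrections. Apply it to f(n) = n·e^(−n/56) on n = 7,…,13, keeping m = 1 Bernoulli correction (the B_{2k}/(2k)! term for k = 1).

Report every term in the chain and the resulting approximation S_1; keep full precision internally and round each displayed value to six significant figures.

Integral: ∫_7^13 x·e^(−x/56) dx = 49.9429.
Endpoint term: (f(7) + f(13))/2 = (6.17748 + 10.3068)/2 = 8.24215.
Running total after boundary: 58.1851.
Correction k=1: B_{2}/2! · (f^{(1)}(13) − f^{(1)}(7)) = 1/12 · (0.608782 − 0.772185) = -0.0136169.

S_1 ≈ 58.1715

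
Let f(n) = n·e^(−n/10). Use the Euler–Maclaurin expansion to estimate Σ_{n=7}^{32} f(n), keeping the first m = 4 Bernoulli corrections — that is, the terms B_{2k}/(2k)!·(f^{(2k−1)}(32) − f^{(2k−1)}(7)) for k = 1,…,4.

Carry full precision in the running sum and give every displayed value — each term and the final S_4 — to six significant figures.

∫_7^32 x·e^(−x/10) dx evaluates to 67.2994.
Endpoint term: (f(7) + f(32))/2 = (3.47610 + 1.30439)/2 = 2.39024.
Running total after boundary: 69.6896.
Correction k=1: B_{2}/2! · (f^{(1)}(32) − f^{(1)}(7)) = 1/12 · (-0.0896768 − 0.148976) = -0.0198877.
Running total after k=1: 69.6697.
Correction k=2: B_{4}/4! · (f^{(3)}(32) − f^{(3)}(7)) = −1/720 · (-8.15244e-05 − 0.0114215) = 1.59764e-05.
Running total after k=2: 69.6697.
Correction k=3: B_{6}/6! · (f^{(5)}(32) − f^{(5)}(7)) = 1/30240 · (7.33720e-06 − 0.000213532) = -6.81860e-09.
Running total after k=3: 69.6697.
Correction k=4: B_{8}/8! · (f^{(7)}(32) − f^{(7)}(7)) = −1/1209600 · (1.54896e-07 − 3.12849e-06) = 2.45833e-12.

S_4 ≈ 69.6697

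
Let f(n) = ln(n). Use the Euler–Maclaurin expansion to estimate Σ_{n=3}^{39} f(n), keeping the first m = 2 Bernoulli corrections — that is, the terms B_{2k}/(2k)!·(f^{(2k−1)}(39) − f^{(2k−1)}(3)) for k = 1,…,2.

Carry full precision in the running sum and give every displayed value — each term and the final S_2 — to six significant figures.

∫_3^39 ln(x) dx evaluates to 103.583.
½[f(3) + f(39)] = ½[1.09861 + 3.66356] = 2.38109.
Integral + boundary = 105.964.
Order-1 term: 1/12 · (0.0256410 − 0.333333) = -0.0256410.
After k=1: 105.939.
Order-2 term: −1/720 · (3.37160e-05 − 0.0740741) = 0.000102834.

S_2 ≈ 105.939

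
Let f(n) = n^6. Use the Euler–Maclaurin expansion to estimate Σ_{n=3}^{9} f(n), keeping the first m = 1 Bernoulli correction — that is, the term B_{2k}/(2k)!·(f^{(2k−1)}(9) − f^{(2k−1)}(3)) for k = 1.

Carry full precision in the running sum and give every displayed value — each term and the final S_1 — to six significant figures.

S_1 ≈ 978457

The integral term ∫_3^9 x^6 dx = 682969.
Boundary: ½(f(3) + f(9)) = ½(729.000 + 531441) = 266085.
Integral + boundary = 949054.
Correction k=1: B_{2}/2! · (f^{(1)}(9) − f^{(1)}(3)) = 1/12 · (354294 − 1458.00) = 29403.0.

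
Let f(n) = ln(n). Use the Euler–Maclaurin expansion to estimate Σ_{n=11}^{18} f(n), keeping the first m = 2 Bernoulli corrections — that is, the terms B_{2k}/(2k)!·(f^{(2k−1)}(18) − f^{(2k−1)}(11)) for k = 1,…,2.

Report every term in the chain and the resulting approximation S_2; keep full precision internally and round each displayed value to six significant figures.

S_2 ≈ 21.2910

The integral term ∫_11^18 ln(x) dx = 18.6498.
½[f(11) + f(18)] = ½[2.39790 + 2.89037] = 2.64413.
So far: 21.2940.
Correction k=1: B_{2}/2! · (f^{(1)}(18) − f^{(1)}(11)) = 1/12 · (0.0555556 − 0.0909091) = -0.00294613.
After k=1: 21.2910.
Correction k=2: B_{4}/4! · (f^{(3)}(18) − f^{(3)}(11)) = −1/720 · (0.000342936 − 0.00150263) = 1.61069e-06.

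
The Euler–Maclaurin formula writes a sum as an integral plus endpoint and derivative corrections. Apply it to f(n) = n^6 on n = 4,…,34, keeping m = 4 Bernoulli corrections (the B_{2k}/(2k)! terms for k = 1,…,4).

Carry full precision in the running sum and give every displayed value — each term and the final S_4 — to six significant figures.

S_4 ≈ 8.29845e+09

The integral term ∫_4^34 x^6 dx = 7.50333e+09.
Endpoint term: (f(4) + f(34))/2 = (4096.00 + 1.54480e+09)/2 = 7.72404e+08.
So far: 8.27574e+09.
Order-1 term: 1/12 · (2.72613e+08 − 6144.00) = 2.27172e+07.
After k=1: 8.29845e+09.
Order-2 term: −1/720 · (4.71648e+06 − 7680.00) = -6540.00.
After k=2: 8.29845e+09.
Order-3 term: 1/30240 · (24480.0 − 2880.00) = 0.714286.
After k=3: 8.29845e+09.
Order-4 term: −1/1209600 · (0.00000 − 0.00000) = 0.00000.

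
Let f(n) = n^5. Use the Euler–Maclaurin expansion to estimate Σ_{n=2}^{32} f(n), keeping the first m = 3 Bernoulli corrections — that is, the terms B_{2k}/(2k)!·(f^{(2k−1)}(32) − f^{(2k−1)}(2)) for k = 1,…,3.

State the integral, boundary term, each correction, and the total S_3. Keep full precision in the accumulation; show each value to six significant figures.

∫_2^32 x^5 dx evaluates to 1.78957e+08.
½[f(2) + f(32)] = ½[32.0000 + 3.35544e+07] = 1.67772e+07.
Running total after boundary: 1.95734e+08.
Correction k=1: B_{2}/2! · (f^{(1)}(32) − f^{(1)}(2)) = 1/12 · (5.24288e+06 − 80.0000) = 436900.
After k=1: 1.96171e+08.
Correction k=2: B_{4}/4! · (f^{(3)}(32) − f^{(3)}(2)) = −1/720 · (61440.0 − 240.000) = -85.0000.
After k=2: 1.96171e+08.
Correction k=3: B_{6}/6! · (f^{(5)}(32) − f^{(5)}(2)) = 1/30240 · (120.000 − 120.000) = 0.00000.

S_3 ≈ 1.96171e+08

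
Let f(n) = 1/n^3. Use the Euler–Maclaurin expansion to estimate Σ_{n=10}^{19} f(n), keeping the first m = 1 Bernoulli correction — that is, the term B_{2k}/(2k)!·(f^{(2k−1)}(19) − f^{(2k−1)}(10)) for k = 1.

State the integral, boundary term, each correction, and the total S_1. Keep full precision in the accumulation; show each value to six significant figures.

S_1 ≈ 0.00421094

∫_10^19 1/x^3 dx evaluates to 0.00361496.
Boundary: ½(f(10) + f(19)) = ½(0.00100000 + 0.000145794) = 0.000572897.
Integral + boundary = 0.00418786.
Correction k=1: B_{2}/2! · (f^{(1)}(19) − f^{(1)}(10)) = 1/12 · (-2.30201e-05 − (-0.000300000)) = 2.30817e-05.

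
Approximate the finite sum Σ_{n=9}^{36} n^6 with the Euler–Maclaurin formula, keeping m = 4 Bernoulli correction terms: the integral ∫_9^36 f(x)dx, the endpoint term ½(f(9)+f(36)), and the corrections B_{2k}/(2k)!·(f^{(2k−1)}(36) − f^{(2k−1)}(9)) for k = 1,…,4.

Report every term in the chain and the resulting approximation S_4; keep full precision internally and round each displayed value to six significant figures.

S_4 ≈ 1.23131e+10

Integral: ∫_9^36 x^6 dx = 1.11942e+10.
Boundary: ½(f(9) + f(36)) = ½(531441 + 2.17678e+09) = 1.08866e+09.
So far: 1.22829e+10.
Order-1 term: 1/12 · (3.62797e+08 − 354294) = 3.02036e+07.
Running total after k=1: 1.23131e+10.
Order-2 term: −1/720 · (5.59872e+06 − 87480.0) = -7654.50.
Running total after k=2: 1.23131e+10.
Order-3 term: 1/30240 · (25920.0 − 6480.00) = 0.642857.
Running total after k=3: 1.23131e+10.
Order-4 term: −1/1209600 · (0.00000 − 0.00000) = 0.00000.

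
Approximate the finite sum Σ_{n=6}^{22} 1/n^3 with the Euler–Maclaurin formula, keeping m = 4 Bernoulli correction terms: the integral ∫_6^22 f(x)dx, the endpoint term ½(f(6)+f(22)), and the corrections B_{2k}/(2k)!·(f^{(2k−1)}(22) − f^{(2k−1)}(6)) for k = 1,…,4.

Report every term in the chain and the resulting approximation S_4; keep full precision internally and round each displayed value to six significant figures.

S_4 ≈ 0.0154077

Integral: ∫_6^22 1/x^3 dx = 0.0128558.
½[f(6) + f(22)] = ½[0.00462963 + 9.39144e-05] = 0.00236177.
So far: 0.0152176.
Correction k=1: B_{2}/2! · (f^{(1)}(22) − f^{(1)}(6)) = 1/12 · (-1.28065e-05 − (-0.00231481)) = 0.000191834.
Running total after k=1: 0.0154094.
Correction k=2: B_{4}/4! · (f^{(3)}(22) − f^{(3)}(6)) = −1/720 · (-5.29194e-07 − (-0.00128601)) = -1.78539e-06.
Running total after k=2: 0.0154077.
Correction k=3: B_{6}/6! · (f^{(5)}(22) − f^{(5)}(6)) = 1/30240 · (-4.59218e-08 − (-0.00150034)) = 4.96130e-08.
Running total after k=3: 0.0154077.
Correction k=4: B_{8}/8! · (f^{(7)}(22) − f^{(7)}(6)) = −1/1209600 · (-6.83135e-09 − (-0.00300069)) = -2.48072e-09.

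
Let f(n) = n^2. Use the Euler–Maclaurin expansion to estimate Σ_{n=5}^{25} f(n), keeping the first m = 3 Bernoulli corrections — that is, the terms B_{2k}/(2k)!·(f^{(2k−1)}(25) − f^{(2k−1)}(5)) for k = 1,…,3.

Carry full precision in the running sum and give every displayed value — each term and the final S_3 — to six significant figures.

The integral term ∫_5^25 x^2 dx = 5166.67.
Boundary: ½(f(5) + f(25)) = ½(25.0000 + 625.000) = 325.000.
Running total after boundary: 5491.67.
k=1: B_{2}/(2)! × [f^{(1)}(25) − f^{(1)}(5)] = 1/12 × (50.0000 − 10.0000) = 3.33333.
Partial sum through k=1: 5495.00.
k=2: B_{4}/(4)! × [f^{(3)}(25) − f^{(3)}(5)] = −1/720 × (0.00000 − 0.00000) = 0.00000.
Partial sum through k=2: 5495.00.
k=3: B_{6}/(6)! × [f^{(5)}(25) − f^{(5)}(5)] = 1/30240 × (0.00000 − 0.00000) = 0.00000.

S_3 ≈ 5495.00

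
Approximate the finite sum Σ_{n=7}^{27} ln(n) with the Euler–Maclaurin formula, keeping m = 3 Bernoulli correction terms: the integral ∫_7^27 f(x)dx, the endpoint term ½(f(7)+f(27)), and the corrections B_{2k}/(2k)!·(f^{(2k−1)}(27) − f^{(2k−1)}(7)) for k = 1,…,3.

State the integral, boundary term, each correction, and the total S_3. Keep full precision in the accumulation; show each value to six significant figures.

Integral: ∫_7^27 ln(x) dx = 55.3662.
Endpoint term: (f(7) + f(27))/2 = (1.94591 + 3.29584)/2 = 2.62087.
Running total after boundary: 57.9871.
k=1: B_{2}/(2)! × [f^{(1)}(27) − f^{(1)}(7)] = 1/12 × (0.0370370 − 0.142857) = -0.00881834.
After k=1: 57.9783.
k=2: B_{4}/(4)! × [f^{(3)}(27) − f^{(3)}(7)] = −1/720 × (0.000101611 − 0.00583090) = 7.95735e-06.
After k=2: 57.9783.
k=3: B_{6}/(6)! × [f^{(5)}(27) − f^{(5)}(7)] = 1/30240 × (1.67260e-06 − 0.00142798) = -4.71661e-08.

S_3 ≈ 57.9783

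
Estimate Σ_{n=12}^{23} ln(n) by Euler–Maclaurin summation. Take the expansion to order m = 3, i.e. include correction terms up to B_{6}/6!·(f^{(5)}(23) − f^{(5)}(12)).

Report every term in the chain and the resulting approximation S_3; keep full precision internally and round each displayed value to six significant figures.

Integral: ∫_12^23 ln(x) dx = 31.2975.
½[f(12) + f(23)] = ½[2.48491 + 3.13549] = 2.81020.
Running total after boundary: 34.1077.
Order-1 term: 1/12 · (0.0434783 − 0.0833333) = -0.00332126.
Partial sum through k=1: 34.1044.
Order-2 term: −1/720 · (0.000164379 − 0.00115741) = 1.37921e-06.
Partial sum through k=2: 34.1044.
Order-3 term: 1/30240 · (3.72883e-06 − 9.64506e-05) = -3.06620e-09.

S_3 ≈ 34.1044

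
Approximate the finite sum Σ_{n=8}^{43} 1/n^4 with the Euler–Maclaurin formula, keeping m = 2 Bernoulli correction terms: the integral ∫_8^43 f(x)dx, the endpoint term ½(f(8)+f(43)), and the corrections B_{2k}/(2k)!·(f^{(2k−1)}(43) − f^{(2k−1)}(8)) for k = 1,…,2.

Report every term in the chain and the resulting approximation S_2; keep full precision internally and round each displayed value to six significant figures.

S_2 ≈ 0.000779157

∫_8^43 1/x^4 dx evaluates to 0.000646849.
Boundary: ½(f(8) + f(43)) = ½(0.000244141 + 2.92500e-07) = 0.000122217.
Integral + boundary = 0.000769066.
Correction k=1: B_{2}/2! · (f^{(1)}(43) − f^{(1)}(8)) = 1/12 · (-2.72093e-08 − (-0.000122070)) = 1.01703e-05.
After k=1: 0.000779236.
Correction k=2: B_{4}/4! · (f^{(3)}(43) − f^{(3)}(8)) = −1/720 · (-4.41471e-10 − (-5.72205e-05)) = -7.94722e-08.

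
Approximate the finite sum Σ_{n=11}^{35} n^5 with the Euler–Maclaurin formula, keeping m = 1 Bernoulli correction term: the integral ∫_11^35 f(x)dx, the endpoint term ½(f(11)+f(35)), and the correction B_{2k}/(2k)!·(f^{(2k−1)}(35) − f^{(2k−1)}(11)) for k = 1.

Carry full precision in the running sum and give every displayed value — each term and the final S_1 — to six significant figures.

The integral term ∫_11^35 x^5 dx = 3.06082e+08.
½[f(11) + f(35)] = ½[161051 + 5.25219e+07] = 2.63415e+07.
Running total after boundary: 3.32424e+08.
k=1: B_{2}/(2)! × [f^{(1)}(35) − f^{(1)}(11)] = 1/12 × (7.50312e+06 − 73205.0) = 619160.

S_1 ≈ 3.33043e+08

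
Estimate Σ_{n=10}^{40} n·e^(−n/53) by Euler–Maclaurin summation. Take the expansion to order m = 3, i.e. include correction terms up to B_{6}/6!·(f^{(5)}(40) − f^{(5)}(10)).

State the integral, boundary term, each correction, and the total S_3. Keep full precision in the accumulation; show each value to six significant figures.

S_3 ≈ 461.025

Integral: ∫_10^40 x·e^(−x/53) dx = 447.528.
Boundary: ½(f(10) + f(40)) = ½(8.28052 + 18.8057) = 13.5431.
Integral + boundary = 461.071.
Order-1 term: 1/12 · (0.115318 − 0.671816) = -0.0463748.
Running total after k=1: 461.025.
Order-2 term: −1/720 · (0.000375794 − 0.000828736) = 6.29086e-07.
Running total after k=2: 461.025.
Order-3 term: 1/30240 · (2.52949e-07 − 5.04915e-07) = -8.33220e-12.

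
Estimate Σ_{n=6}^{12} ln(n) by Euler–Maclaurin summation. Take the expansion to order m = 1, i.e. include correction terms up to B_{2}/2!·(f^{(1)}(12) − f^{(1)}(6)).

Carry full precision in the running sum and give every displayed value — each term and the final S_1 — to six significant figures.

∫_6^12 ln(x) dx evaluates to 13.0683.
Boundary: ½(f(6) + f(12)) = ½(1.79176 + 2.48491) = 2.13833.
Integral + boundary = 15.2067.
k=1: B_{2}/(2)! × [f^{(1)}(12) − f^{(1)}(6)] = 1/12 × (0.0833333 − 0.166667) = -0.00694444.

S_1 ≈ 15.1997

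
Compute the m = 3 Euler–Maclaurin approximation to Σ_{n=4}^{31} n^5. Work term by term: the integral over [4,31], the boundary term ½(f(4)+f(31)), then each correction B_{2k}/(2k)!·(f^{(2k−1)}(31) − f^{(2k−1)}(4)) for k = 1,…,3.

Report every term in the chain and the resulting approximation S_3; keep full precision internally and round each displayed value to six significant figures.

Integral: ∫_4^31 x^5 dx = 1.47917e+08.
½[f(4) + f(31)] = ½[1024.00 + 2.86292e+07] = 1.43151e+07.
So far: 1.62232e+08.
k=1: B_{2}/(2)! × [f^{(1)}(31) − f^{(1)}(4)] = 1/12 × (4.61760e+06 − 1280.00) = 384694.
After k=1: 1.62616e+08.
k=2: B_{4}/(4)! × [f^{(3)}(31) − f^{(3)}(4)] = −1/720 × (57660.0 − 960.000) = -78.7500.
After k=2: 1.62616e+08.
k=3: B_{6}/(6)! × [f^{(5)}(31) − f^{(5)}(4)] = 1/30240 × (120.000 − 120.000) = 0.00000.

S_3 ≈ 1.62616e+08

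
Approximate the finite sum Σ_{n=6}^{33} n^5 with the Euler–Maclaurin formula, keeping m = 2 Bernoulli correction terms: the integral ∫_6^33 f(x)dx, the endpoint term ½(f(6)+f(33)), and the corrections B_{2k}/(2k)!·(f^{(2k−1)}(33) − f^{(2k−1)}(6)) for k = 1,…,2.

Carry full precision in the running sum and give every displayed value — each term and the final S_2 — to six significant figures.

S_2 ≈ 2.35302e+08

The integral term ∫_6^33 x^5 dx = 2.15237e+08.
Boundary: ½(f(6) + f(33)) = ½(7776.00 + 3.91354e+07) = 1.95716e+07.
So far: 2.34808e+08.
k=1: B_{2}/(2)! × [f^{(1)}(33) − f^{(1)}(6)] = 1/12 × (5.92960e+06 − 6480.00) = 493594.
After k=1: 2.35302e+08.
k=2: B_{4}/(4)! × [f^{(3)}(33) − f^{(3)}(6)] = −1/720 × (65340.0 − 2160.00) = -87.7500.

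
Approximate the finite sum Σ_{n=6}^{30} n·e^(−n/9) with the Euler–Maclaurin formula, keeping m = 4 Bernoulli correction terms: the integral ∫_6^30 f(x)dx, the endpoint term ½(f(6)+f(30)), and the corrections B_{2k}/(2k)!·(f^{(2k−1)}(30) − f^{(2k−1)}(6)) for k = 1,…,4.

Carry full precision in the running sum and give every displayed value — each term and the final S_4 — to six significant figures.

S_4 ≈ 58.8439

∫_6^30 x·e^(−x/9) dx evaluates to 56.7897.
Endpoint term: (f(6) + f(30))/2 = (3.08050 + 1.07022)/2 = 2.07536.
So far: 58.8651.
k=1: B_{2}/(2)! × [f^{(1)}(30) − f^{(1)}(6)] = 1/12 × (-0.0832393 − 0.171139) = -0.0211982.
After k=1: 58.8439.
k=2: B_{4}/(4)! × [f^{(3)}(30) − f^{(3)}(6)] = −1/720 × (-0.000146807 − 0.0147898) = 2.07453e-05.
After k=2: 58.8439.
k=3: B_{6}/(6)! × [f^{(5)}(30) − f^{(5)}(6)] = 1/30240 × (9.06213e-06 − 0.000339096) = -1.09138e-08.
After k=3: 58.8439.
k=4: B_{8}/(8)! × [f^{(7)}(30) − f^{(7)}(6)] = −1/1209600 × (2.46132e-07 − 6.11854e-06) = 4.85483e-12.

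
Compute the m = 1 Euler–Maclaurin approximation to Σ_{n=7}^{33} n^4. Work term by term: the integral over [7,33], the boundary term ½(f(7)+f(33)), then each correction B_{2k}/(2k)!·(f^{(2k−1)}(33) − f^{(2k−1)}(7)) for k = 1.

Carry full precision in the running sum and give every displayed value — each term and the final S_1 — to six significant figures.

Integral: ∫_7^33 x^4 dx = 7.82372e+06.
½[f(7) + f(33)] = ½[2401.00 + 1.18592e+06] = 594161.
Integral + boundary = 8.41788e+06.
k=1: B_{2}/(2)! × [f^{(1)}(33) − f^{(1)}(7)] = 1/12 × (143748 − 1372.00) = 11864.7.

S_1 ≈ 8.42974e+06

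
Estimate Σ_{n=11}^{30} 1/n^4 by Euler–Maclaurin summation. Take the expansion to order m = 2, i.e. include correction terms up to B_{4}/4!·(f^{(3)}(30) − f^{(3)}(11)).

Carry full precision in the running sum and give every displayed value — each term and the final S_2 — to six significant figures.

S_2 ≈ 0.000274908

Integral: ∫_11^30 1/x^4 dx = 0.000238093.
Endpoint term: (f(11) + f(30))/2 = (6.83013e-05 + 1.23457e-06)/2 = 3.47680e-05.
So far: 0.000272861.
Order-1 term: 1/12 · (-1.64609e-07 − (-2.48369e-05)) = 2.05602e-06.
Partial sum through k=1: 0.000274917.
Order-2 term: −1/720 · (-5.48697e-09 − (-6.15790e-06)) = -8.54501e-09.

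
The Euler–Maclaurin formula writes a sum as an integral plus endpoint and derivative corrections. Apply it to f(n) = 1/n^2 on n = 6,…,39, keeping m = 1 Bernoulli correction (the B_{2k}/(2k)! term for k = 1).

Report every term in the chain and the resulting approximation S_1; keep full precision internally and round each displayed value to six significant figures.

∫_6^39 1/x^2 dx evaluates to 0.141026.
Endpoint term: (f(6) + f(39))/2 = (0.0277778 + 0.000657462)/2 = 0.0142176.
Running total after boundary: 0.155243.
k=1: B_{2}/(2)! × [f^{(1)}(39) − f^{(1)}(6)] = 1/12 × (-3.37160e-05 − (-0.00925926)) = 0.000768795.

S_1 ≈ 0.156012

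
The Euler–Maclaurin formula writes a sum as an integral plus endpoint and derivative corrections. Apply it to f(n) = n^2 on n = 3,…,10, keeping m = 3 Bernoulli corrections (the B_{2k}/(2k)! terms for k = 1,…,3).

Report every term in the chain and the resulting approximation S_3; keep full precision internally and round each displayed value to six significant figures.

S_3 ≈ 380.000

The integral term ∫_3^10 x^2 dx = 324.333.
Boundary: ½(f(3) + f(10)) = ½(9.00000 + 100.000) = 54.5000.
Running total after boundary: 378.833.
Correction k=1: B_{2}/2! · (f^{(1)}(10) − f^{(1)}(3)) = 1/12 · (20.0000 − 6.00000) = 1.16667.
Partial sum through k=1: 380.000.
Correction k=2: B_{4}/4! · (f^{(3)}(10) − f^{(3)}(3)) = −1/720 · (0.00000 − 0.00000) = 0.00000.
Partial sum through k=2: 380.000.
Correction k=3: B_{6}/6! · (f^{(5)}(10) − f^{(5)}(3)) = 1/30240 · (0.00000 − 0.00000) = 0.00000.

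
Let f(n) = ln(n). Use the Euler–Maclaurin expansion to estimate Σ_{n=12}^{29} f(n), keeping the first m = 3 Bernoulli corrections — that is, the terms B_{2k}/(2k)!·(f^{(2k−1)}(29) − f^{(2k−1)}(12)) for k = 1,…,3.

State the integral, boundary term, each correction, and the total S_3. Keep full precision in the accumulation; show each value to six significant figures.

S_3 ≈ 53.7547

Integral: ∫_12^29 ln(x) dx = 50.8327.
Endpoint term: (f(12) + f(29))/2 = (2.48491 + 3.36730)/2 = 2.92610.
So far: 53.7588.
k=1: B_{2}/(2)! × [f^{(1)}(29) − f^{(1)}(12)] = 1/12 × (0.0344828 − 0.0833333) = -0.00407088.
Partial sum through k=1: 53.7547.
k=2: B_{4}/(4)! × [f^{(3)}(29) − f^{(3)}(12)] = −1/720 × (8.20042e-05 − 0.00115741) = 1.49362e-06.
Partial sum through k=2: 53.7547.
k=3: B_{6}/(6)! × [f^{(5)}(29) − f^{(5)}(12)] = 1/30240 × (1.17010e-06 − 9.64506e-05) = -3.15081e-09.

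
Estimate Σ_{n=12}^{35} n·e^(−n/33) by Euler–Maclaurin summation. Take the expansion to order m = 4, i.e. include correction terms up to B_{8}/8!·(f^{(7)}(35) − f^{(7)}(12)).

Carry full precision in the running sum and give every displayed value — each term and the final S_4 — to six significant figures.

S_4 ≈ 265.504

Integral: ∫_12^35 x·e^(−x/33) dx = 255.313.
Endpoint term: (f(12) + f(35))/2 = (8.34173 + 12.1186)/2 = 10.2302.
Integral + boundary = 265.543.
Correction k=1: B_{2}/2! · (f^{(1)}(35) − f^{(1)}(12)) = 1/12 · (-0.0209846 − 0.442364) = -0.0386124.
Running total after k=1: 265.504.
Correction k=2: B_{4}/4! · (f^{(3)}(35) − f^{(3)}(12)) = −1/720 · (0.000616627 − 0.00168288) = 1.48090e-06.
Running total after k=2: 265.504.
Correction k=3: B_{6}/6! · (f^{(5)}(35) − f^{(5)}(12)) = 1/30240 · (1.15016e-06 − 2.71767e-06) = -5.18356e-11.
Running total after k=3: 265.504.
Correction k=4: B_{8}/8! · (f^{(7)}(35) − f^{(7)}(12)) = −1/1209600 · (1.59237e-09 − 3.57208e-09) = 1.63667e-15.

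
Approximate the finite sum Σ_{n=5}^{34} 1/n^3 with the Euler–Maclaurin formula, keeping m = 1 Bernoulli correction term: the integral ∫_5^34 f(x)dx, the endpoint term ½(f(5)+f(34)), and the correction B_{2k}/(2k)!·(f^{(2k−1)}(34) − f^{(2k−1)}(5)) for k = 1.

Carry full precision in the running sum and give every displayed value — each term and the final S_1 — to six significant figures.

Integral: ∫_5^34 1/x^3 dx = 0.0195675.
Endpoint term: (f(5) + f(34))/2 = (0.00800000 + 2.54427e-05)/2 = 0.00401272.
Integral + boundary = 0.0235802.
Order-1 term: 1/12 · (-2.24494e-06 − (-0.00480000)) = 0.000399813.

S_1 ≈ 0.0239800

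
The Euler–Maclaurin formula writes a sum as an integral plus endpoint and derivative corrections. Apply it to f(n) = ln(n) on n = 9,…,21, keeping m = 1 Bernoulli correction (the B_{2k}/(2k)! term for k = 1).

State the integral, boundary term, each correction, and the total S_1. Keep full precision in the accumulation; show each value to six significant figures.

Integral: ∫_9^21 ln(x) dx = 32.1599.
Endpoint term: (f(9) + f(21))/2 = (2.19722 + 3.04452)/2 = 2.62087.
Running total after boundary: 34.7808.
Order-1 term: 1/12 · (0.0476190 − 0.111111) = -0.00529101.

S_1 ≈ 34.7755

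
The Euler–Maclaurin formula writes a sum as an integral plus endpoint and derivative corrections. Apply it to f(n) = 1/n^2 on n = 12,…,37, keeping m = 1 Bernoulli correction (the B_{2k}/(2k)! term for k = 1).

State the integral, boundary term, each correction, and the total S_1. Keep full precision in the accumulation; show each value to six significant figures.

S_1 ≈ 0.0602369

The integral term ∫_12^37 1/x^2 dx = 0.0563063.
Boundary: ½(f(12) + f(37)) = ½(0.00694444 + 0.000730460) = 0.00383745.
Integral + boundary = 0.0601438.
Correction k=1: B_{2}/2! · (f^{(1)}(37) − f^{(1)}(12)) = 1/12 · (-3.94843e-05 − (-0.00115741)) = 9.31603e-05.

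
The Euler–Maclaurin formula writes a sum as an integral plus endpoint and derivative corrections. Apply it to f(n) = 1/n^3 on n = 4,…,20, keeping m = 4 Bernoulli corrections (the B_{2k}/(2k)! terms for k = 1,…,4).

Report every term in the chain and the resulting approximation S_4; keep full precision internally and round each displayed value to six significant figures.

Integral: ∫_4^20 1/x^3 dx = 0.0300000.
Boundary: ½(f(4) + f(20)) = ½(0.0156250 + 0.000125000) = 0.00787500.
Integral + boundary = 0.0378750.
Correction k=1: B_{2}/2! · (f^{(1)}(20) − f^{(1)}(4)) = 1/12 · (-1.87500e-05 − (-0.0117188)) = 0.000975000.
Partial sum through k=1: 0.0388500.
Correction k=2: B_{4}/4! · (f^{(3)}(20) − f^{(3)}(4)) = −1/720 · (-9.37500e-07 − (-0.0146484)) = -2.03437e-05.
Partial sum through k=2: 0.0388297.
Correction k=3: B_{6}/6! · (f^{(5)}(20) − f^{(5)}(4)) = 1/30240 · (-9.84375e-08 − (-0.0384521)) = 1.27156e-06.
Partial sum through k=3: 0.0388309.
Correction k=4: B_{8}/8! · (f^{(7)}(20) − f^{(7)}(4)) = −1/1209600 · (-1.77188e-08 − (-0.173035)) = -1.43051e-07.

S_4 ≈ 0.0388308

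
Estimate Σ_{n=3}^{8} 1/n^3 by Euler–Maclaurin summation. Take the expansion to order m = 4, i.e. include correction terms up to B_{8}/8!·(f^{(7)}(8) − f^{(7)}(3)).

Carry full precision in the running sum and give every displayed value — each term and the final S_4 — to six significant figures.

S_4 ≈ 0.0701597

∫_3^8 1/x^3 dx evaluates to 0.0477431.
½[f(3) + f(8)] = ½[0.0370370 + 0.00195312] = 0.0194951.
So far: 0.0672381.
k=1: B_{2}/(2)! × [f^{(1)}(8) − f^{(1)}(3)] = 1/12 × (-0.000732422 − (-0.0370370)) = 0.00302538.
Partial sum through k=1: 0.0702635.
k=2: B_{4}/(4)! × [f^{(3)}(8) − f^{(3)}(3)] = −1/720 × (-0.000228882 − (-0.0823045)) = -0.000113994.
Partial sum through k=2: 0.0701495.
k=3: B_{6}/(6)! × [f^{(5)}(8) − f^{(5)}(3)] = 1/30240 × (-0.000150204 − (-0.384088)) = 1.26963e-05.
Partial sum through k=3: 0.0701622.
k=4: B_{8}/(8)! × [f^{(7)}(8) − f^{(7)}(3)] = −1/1209600 × (-0.000168979 − (-3.07270)) = -2.54012e-06.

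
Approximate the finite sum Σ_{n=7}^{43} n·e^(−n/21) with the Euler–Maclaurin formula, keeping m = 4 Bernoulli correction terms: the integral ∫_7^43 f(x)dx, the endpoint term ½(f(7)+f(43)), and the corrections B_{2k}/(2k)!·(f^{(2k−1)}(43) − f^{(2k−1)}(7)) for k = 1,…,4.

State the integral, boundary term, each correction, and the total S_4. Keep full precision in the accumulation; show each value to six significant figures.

Integral: ∫_7^43 x·e^(−x/21) dx = 247.888.
½[f(7) + f(43)] = ½[5.01572 + 5.54880] = 5.28226.
Running total after boundary: 253.171.
k=1: B_{2}/(2)! × [f^{(1)}(43) − f^{(1)}(7)] = 1/12 × (-0.135187 − 0.477688) = -0.0510728.
Running total after k=1: 253.119.
k=2: B_{4}/(4)! × [f^{(3)}(43) − f^{(3)}(7)] = −1/720 × (0.000278678 − 0.00433277) = 5.63068e-06.
Running total after k=2: 253.119.
k=3: B_{6}/(6)! × [f^{(5)}(43) − f^{(5)}(7)] = 1/30240 × (1.95896e-06 − 1.71935e-05) = -5.03788e-10.
Running total after k=3: 253.119.
k=4: B_{8}/(8)! × [f^{(7)}(43) − f^{(7)}(7)] = −1/1209600 × (7.45124e-09 − 5.56965e-08) = 3.98853e-14.

S_4 ≈ 253.119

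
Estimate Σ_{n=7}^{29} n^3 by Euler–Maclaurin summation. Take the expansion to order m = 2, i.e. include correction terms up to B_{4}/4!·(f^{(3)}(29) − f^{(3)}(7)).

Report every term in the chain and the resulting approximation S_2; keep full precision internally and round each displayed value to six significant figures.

Integral: ∫_7^29 x^3 dx = 176220.
½[f(7) + f(29)] = ½[343.000 + 24389.0] = 12366.0.
Integral + boundary = 188586.
Order-1 term: 1/12 · (2523.00 − 147.000) = 198.000.
After k=1: 188784.
Order-2 term: −1/720 · (6.00000 − 6.00000) = 0.00000.

S_2 ≈ 188784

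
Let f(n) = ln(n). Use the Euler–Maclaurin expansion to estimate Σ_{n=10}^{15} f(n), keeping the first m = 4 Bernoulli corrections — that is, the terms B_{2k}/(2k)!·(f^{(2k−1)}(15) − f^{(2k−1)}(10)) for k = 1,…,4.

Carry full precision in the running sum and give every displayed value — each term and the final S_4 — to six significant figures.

S_4 ≈ 15.0974

Integral: ∫_10^15 ln(x) dx = 12.5949.
Boundary: ½(f(10) + f(15)) = ½(2.30259 + 2.70805) = 2.50532.
So far: 15.1002.
Order-1 term: 1/12 · (0.0666667 − 0.100000) = -0.00277778.
Partial sum through k=1: 15.0974.
Order-2 term: −1/720 · (0.000592593 − 0.00200000) = 1.95473e-06.
Partial sum through k=2: 15.0974.
Order-3 term: 1/30240 · (3.16049e-05 − 0.000240000) = -6.89137e-09.
Partial sum through k=3: 15.0974.
Order-4 term: −1/1209600 · (4.21399e-06 − 7.20000e-05) = 5.60400e-11.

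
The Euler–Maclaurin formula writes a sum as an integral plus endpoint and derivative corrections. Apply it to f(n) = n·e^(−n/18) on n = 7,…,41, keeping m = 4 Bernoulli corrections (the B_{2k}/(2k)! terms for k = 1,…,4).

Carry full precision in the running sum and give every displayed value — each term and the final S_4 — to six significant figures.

Integral: ∫_7^41 x·e^(−x/18) dx = 196.147.
½[f(7) + f(41)] = ½[4.74467 + 4.20298] = 4.47382.
So far: 200.621.
Order-1 term: 1/12 · (-0.130987 − 0.414217) = -0.0454337.
After k=1: 200.575.
Order-2 term: −1/720 · (0.000228507 − 0.00546246) = 7.26938e-06.
After k=2: 200.575.
Order-3 term: 1/30240 · (2.65832e-06 − 2.97730e-05) = -8.96651e-10.
After k=3: 200.575.
Order-4 term: −1/1209600 · (1.42326e-08 − 1.31749e-07) = 9.71530e-14.

S_4 ≈ 200.575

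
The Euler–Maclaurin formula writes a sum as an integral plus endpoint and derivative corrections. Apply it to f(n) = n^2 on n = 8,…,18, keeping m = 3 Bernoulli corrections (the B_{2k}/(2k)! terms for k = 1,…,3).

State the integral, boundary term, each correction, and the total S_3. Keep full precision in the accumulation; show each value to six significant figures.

Integral: ∫_8^18 x^2 dx = 1773.33.
½[f(8) + f(18)] = ½[64.0000 + 324.000] = 194.000.
Running total after boundary: 1967.33.
k=1: B_{2}/(2)! × [f^{(1)}(18) − f^{(1)}(8)] = 1/12 × (36.0000 − 16.0000) = 1.66667.
Partial sum through k=1: 1969.00.
k=2: B_{4}/(4)! × [f^{(3)}(18) − f^{(3)}(8)] = −1/720 × (0.00000 − 0.00000) = 0.00000.
Partial sum through k=2: 1969.00.
k=3: B_{6}/(6)! × [f^{(5)}(18) − f^{(5)}(8)] = 1/30240 × (0.00000 − 0.00000) = 0.00000.

S_3 ≈ 1969.00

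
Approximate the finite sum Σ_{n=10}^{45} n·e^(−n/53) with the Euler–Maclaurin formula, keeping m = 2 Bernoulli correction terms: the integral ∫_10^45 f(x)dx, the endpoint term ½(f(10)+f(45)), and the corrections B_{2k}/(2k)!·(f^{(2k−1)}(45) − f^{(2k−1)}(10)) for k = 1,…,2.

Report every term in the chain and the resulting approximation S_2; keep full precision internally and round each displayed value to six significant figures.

The integral term ∫_10^45 x·e^(−x/53) dx = 542.777.
Endpoint term: (f(10) + f(45))/2 = (8.28052 + 19.2518)/2 = 13.7662.
Running total after boundary: 556.544.
k=1: B_{2}/(2)! × [f^{(1)}(45) − f^{(1)}(10)] = 1/12 × (0.0645764 − 0.671816) = -0.0506033.
After k=1: 556.493.
k=2: B_{4}/(4)! × [f^{(3)}(45) − f^{(3)}(10)] = −1/720 × (0.000327595 − 0.000828736) = 6.96030e-07.

S_2 ≈ 556.493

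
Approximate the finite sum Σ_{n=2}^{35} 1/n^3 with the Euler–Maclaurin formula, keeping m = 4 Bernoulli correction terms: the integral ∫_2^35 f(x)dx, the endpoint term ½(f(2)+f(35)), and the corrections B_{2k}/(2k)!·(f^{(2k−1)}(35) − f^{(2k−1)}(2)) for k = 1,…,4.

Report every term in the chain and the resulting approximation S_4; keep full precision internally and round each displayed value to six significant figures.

∫_2^35 1/x^3 dx evaluates to 0.124592.
½[f(2) + f(35)] = ½[0.125000 + 2.33236e-05] = 0.0625117.
Integral + boundary = 0.187103.
Order-1 term: 1/12 · (-1.99917e-06 − (-0.187500)) = 0.0156248.
After k=1: 0.202728.
Order-2 term: −1/720 · (-3.26395e-08 − (-0.937500)) = -0.00130208.
After k=2: 0.201426.
Order-3 term: 1/30240 · (-1.11907e-09 − (-9.84375)) = 0.000325521.
After k=3: 0.201752.
Order-4 term: −1/1209600 · (-6.57737e-11 − (-177.188)) = -0.000146484.

S_4 ≈ 0.201605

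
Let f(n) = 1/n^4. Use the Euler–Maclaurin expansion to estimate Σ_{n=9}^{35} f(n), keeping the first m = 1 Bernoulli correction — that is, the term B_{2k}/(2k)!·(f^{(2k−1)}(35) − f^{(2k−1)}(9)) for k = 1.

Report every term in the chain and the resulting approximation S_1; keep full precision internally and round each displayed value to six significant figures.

S_1 ≈ 0.000531653

∫_9^35 1/x^4 dx evaluates to 0.000449473.
Boundary: ½(f(9) + f(35)) = ½(0.000152416 + 6.66389e-07) = 7.65411e-05.
So far: 0.000526014.
Correction k=1: B_{2}/2! · (f^{(1)}(35) − f^{(1)}(9)) = 1/12 · (-7.61587e-08 − (-6.77404e-05)) = 5.63868e-06.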